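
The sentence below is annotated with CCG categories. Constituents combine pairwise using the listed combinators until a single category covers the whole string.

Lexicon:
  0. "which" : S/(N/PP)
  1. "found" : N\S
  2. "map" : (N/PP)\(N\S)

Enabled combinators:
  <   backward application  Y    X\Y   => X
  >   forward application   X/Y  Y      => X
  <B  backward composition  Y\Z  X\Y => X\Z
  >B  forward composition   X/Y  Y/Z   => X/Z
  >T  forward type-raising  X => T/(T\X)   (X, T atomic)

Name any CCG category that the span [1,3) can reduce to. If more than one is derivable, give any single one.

[0,3] S   >
  [0,1] "which" : S/(N/PP)
  [1,3] N/PP   <
    [1,2] "found" : N\S
    [2,3] "map" : (N/PP)\(N\S)

N/PP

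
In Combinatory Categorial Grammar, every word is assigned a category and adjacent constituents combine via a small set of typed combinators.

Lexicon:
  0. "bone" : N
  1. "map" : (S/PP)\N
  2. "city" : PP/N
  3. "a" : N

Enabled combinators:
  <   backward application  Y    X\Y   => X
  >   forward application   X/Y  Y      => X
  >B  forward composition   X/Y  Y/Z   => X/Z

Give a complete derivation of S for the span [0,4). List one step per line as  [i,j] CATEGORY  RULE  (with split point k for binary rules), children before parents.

[0,1] N  lex  "bone"
[1,2] (S/PP)\N  lex  "map"
[0,2] S/PP  <  k=1
[2,3] PP/N  lex  "city"
[0,3] S/N  >B  k=2
[3,4] N  lex  "a"
[0,4] S  >  k=3

[0,4] S   >
  [0,3] S/N   >B
    [0,2] S/PP   <
      [0,1] "bone" : N
      [1,2] "map" : (S/PP)\N
    [2,3] "city" : PP/N
  [3,4] "a" : N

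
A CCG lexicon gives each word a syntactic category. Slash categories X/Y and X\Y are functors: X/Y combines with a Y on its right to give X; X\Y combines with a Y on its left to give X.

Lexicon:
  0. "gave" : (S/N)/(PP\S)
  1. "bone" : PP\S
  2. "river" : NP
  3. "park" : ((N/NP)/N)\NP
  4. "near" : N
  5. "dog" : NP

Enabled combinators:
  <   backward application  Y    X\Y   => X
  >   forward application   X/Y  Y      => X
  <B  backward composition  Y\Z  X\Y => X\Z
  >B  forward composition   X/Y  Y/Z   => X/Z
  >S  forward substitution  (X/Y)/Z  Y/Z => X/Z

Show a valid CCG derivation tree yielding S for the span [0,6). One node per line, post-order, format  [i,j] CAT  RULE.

[0,6] S   >
  [0,5] S/NP   >B
    [0,2] S/N   >
      [0,1] "gave" : (S/N)/(PP\S)
      [1,2] "bone" : PP\S
    [2,5] N/NP   >
      [2,4] (N/NP)/N   <
        [2,3] "river" : NP
        [3,4] "park" : ((N/NP)/N)\NP
      [4,5] "near" : N
  [5,6] "dog" : NP

[0,1] (S/N)/(PP\S)  lex  "gave"
[1,2] PP\S  lex  "bone"
[0,2] S/N  >  k=1
[2,3] NP  lex  "river"
[3,4] ((N/NP)/N)\NP  lex  "park"
[2,4] (N/NP)/N  <  k=3
[4,5] N  lex  "near"
[2,5] N/NP  >  k=4
[0,5] S/NP  >B  k=2
[5,6] NP  lex  "dog"
[0,6] S  >  k=5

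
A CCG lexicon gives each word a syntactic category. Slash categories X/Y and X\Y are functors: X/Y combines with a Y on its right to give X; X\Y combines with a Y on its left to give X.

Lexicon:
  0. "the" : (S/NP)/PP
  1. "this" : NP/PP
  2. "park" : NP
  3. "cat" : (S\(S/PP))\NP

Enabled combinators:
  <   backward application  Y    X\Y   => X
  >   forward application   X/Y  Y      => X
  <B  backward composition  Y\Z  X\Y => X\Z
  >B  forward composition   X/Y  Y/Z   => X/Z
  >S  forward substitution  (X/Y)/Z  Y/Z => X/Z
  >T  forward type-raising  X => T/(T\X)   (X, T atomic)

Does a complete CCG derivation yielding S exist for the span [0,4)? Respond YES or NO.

[0,4] S   <
  [0,2] S/PP   >S
    [0,1] "the" : (S/NP)/PP
    [1,2] "this" : NP/PP
  [2,4] S\(S/PP)   <
    [2,3] "park" : NP
    [3,4] "cat" : (S\(S/PP))\NP

YES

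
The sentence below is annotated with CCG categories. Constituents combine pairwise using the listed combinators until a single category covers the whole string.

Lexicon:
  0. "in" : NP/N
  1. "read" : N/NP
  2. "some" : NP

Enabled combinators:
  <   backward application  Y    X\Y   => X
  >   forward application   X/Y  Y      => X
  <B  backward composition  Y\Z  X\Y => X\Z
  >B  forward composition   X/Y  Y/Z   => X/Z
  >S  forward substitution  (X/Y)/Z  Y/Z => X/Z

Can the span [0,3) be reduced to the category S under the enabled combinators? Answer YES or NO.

NP/N N/NP NP
CKY chart[0,3] = {NP}; S ∉ chart

NO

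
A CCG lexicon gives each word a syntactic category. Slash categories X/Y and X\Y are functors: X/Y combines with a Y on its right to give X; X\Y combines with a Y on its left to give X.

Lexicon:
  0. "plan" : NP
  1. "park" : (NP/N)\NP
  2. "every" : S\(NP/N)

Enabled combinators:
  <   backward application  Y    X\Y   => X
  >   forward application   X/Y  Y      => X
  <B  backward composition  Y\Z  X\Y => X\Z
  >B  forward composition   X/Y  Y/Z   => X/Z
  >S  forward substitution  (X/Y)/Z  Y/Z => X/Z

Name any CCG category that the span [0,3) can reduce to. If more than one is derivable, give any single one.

S

[0,3] S   <
  [0,2] NP/N   <
    [0,1] "plan" : NP
    [1,2] "park" : (NP/N)\NP
  [2,3] "every" : S\(NP/N)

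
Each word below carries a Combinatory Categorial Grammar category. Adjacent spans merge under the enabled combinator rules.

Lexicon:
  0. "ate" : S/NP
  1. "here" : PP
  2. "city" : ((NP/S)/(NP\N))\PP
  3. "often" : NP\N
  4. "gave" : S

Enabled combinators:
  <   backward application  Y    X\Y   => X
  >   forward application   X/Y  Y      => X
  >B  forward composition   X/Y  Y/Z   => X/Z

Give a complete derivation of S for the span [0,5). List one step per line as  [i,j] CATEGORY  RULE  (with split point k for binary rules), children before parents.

[0,1] S/NP  lex  "ate"
[1,2] PP  lex  "here"
[2,3] ((NP/S)/(NP\N))\PP  lex  "city"
[1,3] (NP/S)/(NP\N)  <  k=2
[3,4] NP\N  lex  "often"
[1,4] NP/S  >  k=3
[4,5] S  lex  "gave"
[1,5] NP  >  k=4
[0,5] S  >  k=1

[0,5] S   >
  [0,1] "ate" : S/NP
  [1,5] NP   >
    [1,4] NP/S   >
      [1,3] (NP/S)/(NP\N)   <
        [1,2] "here" : PP
        [2,3] "city" : ((NP/S)/(NP\N))\PP
      [3,4] "often" : NP\N
    [4,5] "gave" : S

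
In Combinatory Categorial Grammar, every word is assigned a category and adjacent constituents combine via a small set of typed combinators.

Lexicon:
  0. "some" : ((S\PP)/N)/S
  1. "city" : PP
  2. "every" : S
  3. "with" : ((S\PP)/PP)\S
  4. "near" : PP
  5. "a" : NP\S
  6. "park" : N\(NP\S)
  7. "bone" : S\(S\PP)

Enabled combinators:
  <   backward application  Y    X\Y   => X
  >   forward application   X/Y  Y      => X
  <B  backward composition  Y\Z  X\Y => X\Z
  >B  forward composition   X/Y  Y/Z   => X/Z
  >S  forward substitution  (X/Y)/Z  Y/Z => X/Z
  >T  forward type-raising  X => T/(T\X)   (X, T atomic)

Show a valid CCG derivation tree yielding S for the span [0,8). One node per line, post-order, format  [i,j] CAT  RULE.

[0,1] ((S\PP)/N)/S  lex  "some"
[1,2] PP  lex  "city"
[2,3] S  lex  "every"
[3,4] ((S\PP)/PP)\S  lex  "with"
[2,4] (S\PP)/PP  <  k=3
[4,5] PP  lex  "near"
[2,5] S\PP  >  k=4
[1,5] S  <  k=2
[0,5] (S\PP)/N  >  k=1
[5,6] NP\S  lex  "a"
[6,7] N\(NP\S)  lex  "park"
[5,7] N  <  k=6
[0,7] S\PP  >  k=5
[7,8] S\(S\PP)  lex  "bone"
[0,8] S  <  k=7

[0,8] S   <
  [0,7] S\PP   >
    [0,5] (S\PP)/N   >
      [0,1] "some" : ((S\PP)/N)/S
      [1,5] S   <
        [1,2] "city" : PP
        [2,5] S\PP   >
          [2,4] (S\PP)/PP   <
            [2,3] "every" : S
            [3,4] "with" : ((S\PP)/PP)\S
          [4,5] "near" : PP
    [5,7] N   <
      [5,6] "a" : NP\S
      [6,7] "park" : N\(NP\S)
  [7,8] "bone" : S\(S\PP)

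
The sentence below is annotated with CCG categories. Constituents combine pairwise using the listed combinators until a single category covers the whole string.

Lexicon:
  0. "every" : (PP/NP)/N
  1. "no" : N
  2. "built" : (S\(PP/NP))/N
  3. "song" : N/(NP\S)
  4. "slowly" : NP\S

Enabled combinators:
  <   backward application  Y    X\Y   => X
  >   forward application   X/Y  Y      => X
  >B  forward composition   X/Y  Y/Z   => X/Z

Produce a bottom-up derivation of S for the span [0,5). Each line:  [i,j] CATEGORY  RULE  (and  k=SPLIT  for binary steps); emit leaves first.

[0,1] (PP/NP)/N  lex  "every"
[1,2] N  lex  "no"
[0,2] PP/NP  >  k=1
[2,3] (S\(PP/NP))/N  lex  "built"
[3,4] N/(NP\S)  lex  "song"
[4,5] NP\S  lex  "slowly"
[3,5] N  >  k=4
[2,5] S\(PP/NP)  >  k=3
[0,5] S  <  k=2

[0,5] S   <
  [0,2] PP/NP   >
    [0,1] "every" : (PP/NP)/N
    [1,2] "no" : N
  [2,5] S\(PP/NP)   >
    [2,3] "built" : (S\(PP/NP))/N
    [3,5] N   >
      [3,4] "song" : N/(NP\S)
      [4,5] "slowly" : NP\S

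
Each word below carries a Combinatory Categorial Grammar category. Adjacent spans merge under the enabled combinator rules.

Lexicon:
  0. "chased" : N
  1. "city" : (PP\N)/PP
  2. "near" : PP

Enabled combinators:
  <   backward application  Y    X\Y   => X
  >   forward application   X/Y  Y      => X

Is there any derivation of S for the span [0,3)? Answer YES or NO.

N (PP\N)/PP PP
CKY chart[0,3] = {PP}; S ∉ chart

NO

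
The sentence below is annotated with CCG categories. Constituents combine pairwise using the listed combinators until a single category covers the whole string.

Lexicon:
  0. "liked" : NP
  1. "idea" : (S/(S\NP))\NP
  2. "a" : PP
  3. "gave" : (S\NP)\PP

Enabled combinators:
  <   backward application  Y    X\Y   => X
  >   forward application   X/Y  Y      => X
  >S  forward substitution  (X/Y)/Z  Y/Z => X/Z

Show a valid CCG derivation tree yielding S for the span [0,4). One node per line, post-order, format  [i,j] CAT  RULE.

[0,1] NP  lex  "liked"
[1,2] (S/(S\NP))\NP  lex  "idea"
[0,2] S/(S\NP)  <  k=1
[2,3] PP  lex  "a"
[3,4] (S\NP)\PP  lex  "gave"
[2,4] S\NP  <  k=3
[0,4] S  >  k=2

[0,4] S   >
  [0,2] S/(S\NP)   <
    [0,1] "liked" : NP
    [1,2] "idea" : (S/(S\NP))\NP
  [2,4] S\NP   <
    [2,3] "a" : PP
    [3,4] "gave" : (S\NP)\PP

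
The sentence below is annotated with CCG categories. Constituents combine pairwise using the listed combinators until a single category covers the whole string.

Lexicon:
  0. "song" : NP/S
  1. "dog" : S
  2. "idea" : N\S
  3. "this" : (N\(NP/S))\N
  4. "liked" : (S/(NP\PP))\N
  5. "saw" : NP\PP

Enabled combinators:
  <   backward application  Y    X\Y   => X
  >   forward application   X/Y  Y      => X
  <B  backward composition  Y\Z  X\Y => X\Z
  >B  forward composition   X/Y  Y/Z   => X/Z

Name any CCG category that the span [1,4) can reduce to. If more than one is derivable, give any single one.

[0,6] S   >
  [0,5] S/(NP\PP)   <
    [0,4] N   <
      [0,1] "song" : NP/S
      [1,4] N\(NP/S)   <
        [1,3] N   <
          [1,2] "dog" : S
          [2,3] "idea" : N\S
        [3,4] "this" : (N\(NP/S))\N
    [4,5] "liked" : (S/(NP\PP))\N
  [5,6] "saw" : NP\PP

N\(NP/S)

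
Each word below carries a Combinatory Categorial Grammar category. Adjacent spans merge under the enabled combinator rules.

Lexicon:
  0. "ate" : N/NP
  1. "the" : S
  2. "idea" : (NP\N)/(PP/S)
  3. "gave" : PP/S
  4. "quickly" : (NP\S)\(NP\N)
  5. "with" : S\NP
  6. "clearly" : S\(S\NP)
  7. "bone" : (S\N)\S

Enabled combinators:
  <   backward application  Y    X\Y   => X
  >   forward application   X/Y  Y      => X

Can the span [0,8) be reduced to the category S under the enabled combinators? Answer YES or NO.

YES

[0,8] S   <
  [0,5] N   >
    [0,1] "ate" : N/NP
    [1,5] NP   <
      [1,2] "the" : S
      [2,5] NP\S   <
        [2,4] NP\N   >
          [2,3] "idea" : (NP\N)/(PP/S)
          [3,4] "gave" : PP/S
        [4,5] "quickly" : (NP\S)\(NP\N)
  [5,8] S\N   <
    [5,7] S   <
      [5,6] "with" : S\NP
      [6,7] "clearly" : S\(S\NP)
    [7,8] "bone" : (S\N)\S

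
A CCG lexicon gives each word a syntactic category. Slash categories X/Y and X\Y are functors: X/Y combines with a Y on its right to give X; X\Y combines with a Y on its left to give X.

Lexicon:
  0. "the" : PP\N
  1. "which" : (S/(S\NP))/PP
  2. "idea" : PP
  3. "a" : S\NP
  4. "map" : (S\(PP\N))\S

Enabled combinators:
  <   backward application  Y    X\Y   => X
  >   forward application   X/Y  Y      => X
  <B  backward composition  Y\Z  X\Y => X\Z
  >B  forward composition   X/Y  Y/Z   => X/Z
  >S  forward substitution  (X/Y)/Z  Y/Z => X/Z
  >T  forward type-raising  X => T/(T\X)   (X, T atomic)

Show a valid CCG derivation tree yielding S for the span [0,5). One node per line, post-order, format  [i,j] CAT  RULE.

[0,1] PP\N  lex  "the"
[1,2] (S/(S\NP))/PP  lex  "which"
[2,3] PP  lex  "idea"
[1,3] S/(S\NP)  >  k=2
[3,4] S\NP  lex  "a"
[1,4] S  >  k=3
[4,5] (S\(PP\N))\S  lex  "map"
[1,5] S\(PP\N)  <  k=4
[0,5] S  <  k=1

[0,5] S   <
  [0,1] "the" : PP\N
  [1,5] S\(PP\N)   <
    [1,4] S   >
      [1,3] S/(S\NP)   >
        [1,2] "which" : (S/(S\NP))/PP
        [2,3] "idea" : PP
      [3,4] "a" : S\NP
    [4,5] "map" : (S\(PP\N))\S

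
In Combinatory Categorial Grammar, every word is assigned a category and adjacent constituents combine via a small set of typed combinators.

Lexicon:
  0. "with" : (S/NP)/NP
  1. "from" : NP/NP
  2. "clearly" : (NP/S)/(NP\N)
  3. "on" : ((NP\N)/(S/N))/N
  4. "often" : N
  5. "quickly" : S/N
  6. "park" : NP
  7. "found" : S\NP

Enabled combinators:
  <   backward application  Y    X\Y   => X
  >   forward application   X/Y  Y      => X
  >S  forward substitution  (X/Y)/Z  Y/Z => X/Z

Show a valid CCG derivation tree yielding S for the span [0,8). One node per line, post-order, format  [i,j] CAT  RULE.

[0,1] (S/NP)/NP  lex  "with"
[1,2] NP/NP  lex  "from"
[0,2] S/NP  >S  k=1
[2,3] (NP/S)/(NP\N)  lex  "clearly"
[3,4] ((NP\N)/(S/N))/N  lex  "on"
[4,5] N  lex  "often"
[3,5] (NP\N)/(S/N)  >  k=4
[5,6] S/N  lex  "quickly"
[3,6] NP\N  >  k=5
[2,6] NP/S  >  k=3
[6,7] NP  lex  "park"
[7,8] S\NP  lex  "found"
[6,8] S  <  k=7
[2,8] NP  >  k=6
[0,8] S  >  k=2

[0,8] S   >
  [0,2] S/NP   >S
    [0,1] "with" : (S/NP)/NP
    [1,2] "from" : NP/NP
  [2,8] NP   >
    [2,6] NP/S   >
      [2,3] "clearly" : (NP/S)/(NP\N)
      [3,6] NP\N   >
        [3,5] (NP\N)/(S/N)   >
          [3,4] "on" : ((NP\N)/(S/N))/N
          [4,5] "often" : N
        [5,6] "quickly" : S/N
    [6,8] S   <
      [6,7] "park" : NP
      [7,8] "found" : S\NP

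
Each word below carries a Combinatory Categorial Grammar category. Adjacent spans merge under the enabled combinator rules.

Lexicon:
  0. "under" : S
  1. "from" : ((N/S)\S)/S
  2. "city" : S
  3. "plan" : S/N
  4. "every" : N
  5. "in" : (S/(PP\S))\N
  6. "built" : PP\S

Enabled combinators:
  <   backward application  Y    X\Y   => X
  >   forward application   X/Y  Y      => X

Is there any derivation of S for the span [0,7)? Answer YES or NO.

YES

[0,7] S   >
  [0,6] S/(PP\S)   <
    [0,5] N   >
      [0,3] N/S   <
        [0,1] "under" : S
        [1,3] (N/S)\S   >
          [1,2] "from" : ((N/S)\S)/S
          [2,3] "city" : S
      [3,5] S   >
        [3,4] "plan" : S/N
        [4,5] "every" : N
    [5,6] "in" : (S/(PP\S))\N
  [6,7] "built" : PP\S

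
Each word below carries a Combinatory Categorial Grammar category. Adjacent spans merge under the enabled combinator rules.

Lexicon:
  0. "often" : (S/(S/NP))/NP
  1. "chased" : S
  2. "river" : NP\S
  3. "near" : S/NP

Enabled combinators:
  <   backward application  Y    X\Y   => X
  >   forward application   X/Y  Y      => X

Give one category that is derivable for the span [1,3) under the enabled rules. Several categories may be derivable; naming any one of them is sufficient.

NP

[0,4] S   >
  [0,3] S/(S/NP)   >
    [0,1] "often" : (S/(S/NP))/NP
    [1,3] NP   <
      [1,2] "chased" : S
      [2,3] "river" : NP\S
  [3,4] "near" : S/NP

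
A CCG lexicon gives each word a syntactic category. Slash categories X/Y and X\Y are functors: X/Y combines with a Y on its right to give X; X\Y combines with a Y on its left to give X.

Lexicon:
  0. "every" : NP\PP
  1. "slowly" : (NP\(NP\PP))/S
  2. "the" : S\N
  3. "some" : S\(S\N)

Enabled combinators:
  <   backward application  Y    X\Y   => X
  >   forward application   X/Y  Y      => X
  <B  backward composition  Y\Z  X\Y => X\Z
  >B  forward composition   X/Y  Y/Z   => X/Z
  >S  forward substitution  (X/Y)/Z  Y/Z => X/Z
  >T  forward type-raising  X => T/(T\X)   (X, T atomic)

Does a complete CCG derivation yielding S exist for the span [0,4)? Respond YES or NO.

NP\PP (NP\(NP\PP))/S S\N S\(S\N)
CKY chart[0,4] = {N/(N\NP), NP, NP/(NP\NP), PP/(PP\NP), S/(S\NP)}; S ∉ chart

NO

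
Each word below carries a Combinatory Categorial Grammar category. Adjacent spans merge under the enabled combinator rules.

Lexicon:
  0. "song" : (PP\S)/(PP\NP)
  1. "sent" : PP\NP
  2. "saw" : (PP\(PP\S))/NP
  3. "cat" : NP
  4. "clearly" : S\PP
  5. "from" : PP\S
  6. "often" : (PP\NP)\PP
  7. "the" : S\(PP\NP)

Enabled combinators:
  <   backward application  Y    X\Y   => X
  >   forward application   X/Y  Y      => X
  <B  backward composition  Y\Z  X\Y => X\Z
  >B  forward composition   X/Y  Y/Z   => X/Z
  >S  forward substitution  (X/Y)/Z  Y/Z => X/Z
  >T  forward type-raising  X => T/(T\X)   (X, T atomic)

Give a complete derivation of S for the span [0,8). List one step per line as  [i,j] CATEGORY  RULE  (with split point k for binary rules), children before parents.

[0,8] S   <
  [0,4] PP   <
    [0,2] PP\S   >
      [0,1] "song" : (PP\S)/(PP\NP)
      [1,2] "sent" : PP\NP
    [2,4] PP\(PP\S)   >
      [2,3] "saw" : (PP\(PP\S))/NP
      [3,4] "cat" : NP
  [4,8] S\PP   <B
    [4,6] PP\PP   <B
      [4,5] "clearly" : S\PP
      [5,6] "from" : PP\S
    [6,8] S\PP   <B
      [6,7] "often" : (PP\NP)\PP
      [7,8] "the" : S\(PP\NP)

[0,1] (PP\S)/(PP\NP)  lex  "song"
[1,2] PP\NP  lex  "sent"
[0,2] PP\S  >  k=1
[2,3] (PP\(PP\S))/NP  lex  "saw"
[3,4] NP  lex  "cat"
[2,4] PP\(PP\S)  >  k=3
[0,4] PP  <  k=2
[4,5] S\PP  lex  "clearly"
[5,6] PP\S  lex  "from"
[4,6] PP\PP  <B  k=5
[6,7] (PP\NP)\PP  lex  "often"
[7,8] S\(PP\NP)  lex  "the"
[6,8] S\PP  <B  k=7
[4,8] S\PP  <B  k=6
[0,8] S  <  k=4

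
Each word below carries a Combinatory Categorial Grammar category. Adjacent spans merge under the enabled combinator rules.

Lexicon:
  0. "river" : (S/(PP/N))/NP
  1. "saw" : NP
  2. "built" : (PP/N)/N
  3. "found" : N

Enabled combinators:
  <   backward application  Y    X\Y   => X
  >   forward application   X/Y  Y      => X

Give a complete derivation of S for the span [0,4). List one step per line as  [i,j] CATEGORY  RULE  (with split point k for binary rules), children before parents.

[0,1] (S/(PP/N))/NP  lex  "river"
[1,2] NP  lex  "saw"
[0,2] S/(PP/N)  >  k=1
[2,3] (PP/N)/N  lex  "built"
[3,4] N  lex  "found"
[2,4] PP/N  >  k=3
[0,4] S  >  k=2

[0,4] S   >
  [0,2] S/(PP/N)   >
    [0,1] "river" : (S/(PP/N))/NP
    [1,2] "saw" : NP
  [2,4] PP/N   >
    [2,3] "built" : (PP/N)/N
    [3,4] "found" : N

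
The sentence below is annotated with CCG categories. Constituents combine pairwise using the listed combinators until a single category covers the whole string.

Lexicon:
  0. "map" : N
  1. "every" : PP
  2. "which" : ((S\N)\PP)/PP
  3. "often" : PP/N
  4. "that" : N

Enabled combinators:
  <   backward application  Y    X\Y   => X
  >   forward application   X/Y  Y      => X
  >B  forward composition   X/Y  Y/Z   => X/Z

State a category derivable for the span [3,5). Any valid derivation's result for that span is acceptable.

[0,5] S   <
  [0,1] "map" : N
  [1,5] S\N   <
    [1,2] "every" : PP
    [2,5] (S\N)\PP   >
      [2,3] "which" : ((S\N)\PP)/PP
      [3,5] PP   >
        [3,4] "often" : PP/N
        [4,5] "that" : N

PP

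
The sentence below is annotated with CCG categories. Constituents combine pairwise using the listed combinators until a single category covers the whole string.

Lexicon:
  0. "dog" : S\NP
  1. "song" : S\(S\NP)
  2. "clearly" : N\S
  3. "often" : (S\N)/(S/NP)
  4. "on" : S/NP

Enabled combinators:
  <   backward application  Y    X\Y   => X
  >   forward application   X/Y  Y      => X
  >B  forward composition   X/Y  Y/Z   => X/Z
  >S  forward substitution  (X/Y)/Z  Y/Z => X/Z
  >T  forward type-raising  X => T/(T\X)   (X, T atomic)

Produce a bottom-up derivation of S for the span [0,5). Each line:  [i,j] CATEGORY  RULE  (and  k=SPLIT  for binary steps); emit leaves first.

[0,5] S   <
  [0,3] N   <
    [0,2] S   <
      [0,1] "dog" : S\NP
      [1,2] "song" : S\(S\NP)
    [2,3] "clearly" : N\S
  [3,5] S\N   >
    [3,4] "often" : (S\N)/(S/NP)
    [4,5] "on" : S/NP

[0,1] S\NP  lex  "dog"
[1,2] S\(S\NP)  lex  "song"
[0,2] S  <  k=1
[2,3] N\S  lex  "clearly"
[0,3] N  <  k=2
[3,4] (S\N)/(S/NP)  lex  "often"
[4,5] S/NP  lex  "on"
[3,5] S\N  >  k=4
[0,5] S  <  k=3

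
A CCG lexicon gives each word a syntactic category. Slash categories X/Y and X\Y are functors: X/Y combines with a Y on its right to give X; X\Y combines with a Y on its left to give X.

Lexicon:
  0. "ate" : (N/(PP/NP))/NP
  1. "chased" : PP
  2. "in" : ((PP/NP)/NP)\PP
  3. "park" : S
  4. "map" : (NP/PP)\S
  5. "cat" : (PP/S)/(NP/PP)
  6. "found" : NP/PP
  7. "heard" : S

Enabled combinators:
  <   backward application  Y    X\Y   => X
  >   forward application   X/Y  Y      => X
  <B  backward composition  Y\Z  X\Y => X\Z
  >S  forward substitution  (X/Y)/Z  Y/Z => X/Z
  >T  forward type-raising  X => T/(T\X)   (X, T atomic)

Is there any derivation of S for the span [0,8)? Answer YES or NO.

NO

(N/(PP/NP))/NP PP ((PP/NP)/NP)\PP S (NP/PP)\S (PP/S)/(NP/PP) NP/PP S
CKY chart[0,8] = {N, N/(N\N), NP/(NP\N), PP/(PP\N), S/(S\N)}; S ∉ chart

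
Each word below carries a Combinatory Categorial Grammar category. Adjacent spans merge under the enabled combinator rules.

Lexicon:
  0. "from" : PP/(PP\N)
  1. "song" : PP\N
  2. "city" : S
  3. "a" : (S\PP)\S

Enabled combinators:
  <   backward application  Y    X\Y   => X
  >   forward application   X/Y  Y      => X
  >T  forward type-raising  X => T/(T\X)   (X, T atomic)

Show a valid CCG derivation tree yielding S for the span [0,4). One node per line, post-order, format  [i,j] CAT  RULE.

[0,1] PP/(PP\N)  lex  "from"
[1,2] PP\N  lex  "song"
[0,2] PP  >  k=1
[2,3] S  lex  "city"
[3,4] (S\PP)\S  lex  "a"
[2,4] S\PP  <  k=3
[0,4] S  <  k=2

[0,4] S   <
  [0,2] PP   >
    [0,1] "from" : PP/(PP\N)
    [1,2] "song" : PP\N
  [2,4] S\PP   <
    [2,3] "city" : S
    [3,4] "a" : (S\PP)\S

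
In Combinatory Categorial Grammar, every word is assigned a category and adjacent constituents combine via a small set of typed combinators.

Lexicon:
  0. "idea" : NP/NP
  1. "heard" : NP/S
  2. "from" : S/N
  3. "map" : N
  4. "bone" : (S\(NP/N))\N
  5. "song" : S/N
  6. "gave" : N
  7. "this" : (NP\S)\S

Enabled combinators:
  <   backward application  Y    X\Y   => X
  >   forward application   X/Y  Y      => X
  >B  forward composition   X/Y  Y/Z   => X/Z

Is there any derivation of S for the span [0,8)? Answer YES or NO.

NO

NP/NP NP/S S/N N (S\(NP/N))\N S/N N (NP\S)\S
CKY chart[0,8] = {NP}; S ∉ chart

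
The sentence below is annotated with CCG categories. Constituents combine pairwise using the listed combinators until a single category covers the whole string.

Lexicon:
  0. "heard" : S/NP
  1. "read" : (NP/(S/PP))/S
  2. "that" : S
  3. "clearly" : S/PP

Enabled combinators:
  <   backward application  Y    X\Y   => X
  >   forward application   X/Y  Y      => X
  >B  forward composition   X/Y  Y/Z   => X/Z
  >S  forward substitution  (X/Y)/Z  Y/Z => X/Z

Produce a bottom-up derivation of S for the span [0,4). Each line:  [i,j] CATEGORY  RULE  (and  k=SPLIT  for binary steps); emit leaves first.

[0,4] S   >
  [0,1] "heard" : S/NP
  [1,4] NP   >
    [1,3] NP/(S/PP)   >
      [1,2] "read" : (NP/(S/PP))/S
      [2,3] "that" : S
    [3,4] "clearly" : S/PP

[0,1] S/NP  lex  "heard"
[1,2] (NP/(S/PP))/S  lex  "read"
[2,3] S  lex  "that"
[1,3] NP/(S/PP)  >  k=2
[3,4] S/PP  lex  "clearly"
[1,4] NP  >  k=3
[0,4] S  >  k=1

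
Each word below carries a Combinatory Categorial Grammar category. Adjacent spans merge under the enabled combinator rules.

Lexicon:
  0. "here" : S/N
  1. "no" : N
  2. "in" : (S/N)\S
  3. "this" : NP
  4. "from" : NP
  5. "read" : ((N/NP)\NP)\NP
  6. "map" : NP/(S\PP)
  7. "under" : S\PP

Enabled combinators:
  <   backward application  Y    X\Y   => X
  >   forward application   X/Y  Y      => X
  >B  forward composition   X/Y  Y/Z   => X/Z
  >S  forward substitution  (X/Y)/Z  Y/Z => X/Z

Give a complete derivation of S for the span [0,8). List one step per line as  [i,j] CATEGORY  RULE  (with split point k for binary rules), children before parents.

[0,8] S   >
  [0,3] S/N   <
    [0,2] S   >
      [0,1] "here" : S/N
      [1,2] "no" : N
    [2,3] "in" : (S/N)\S
  [3,8] N   >
    [3,6] N/NP   <
      [3,4] "this" : NP
      [4,6] (N/NP)\NP   <
        [4,5] "from" : NP
        [5,6] "read" : ((N/NP)\NP)\NP
    [6,8] NP   >
      [6,7] "map" : NP/(S\PP)
      [7,8] "under" : S\PP

[0,1] S/N  lex  "here"
[1,2] N  lex  "no"
[0,2] S  >  k=1
[2,3] (S/N)\S  lex  "in"
[0,3] S/N  <  k=2
[3,4] NP  lex  "this"
[4,5] NP  lex  "from"
[5,6] ((N/NP)\NP)\NP  lex  "read"
[4,6] (N/NP)\NP  <  k=5
[3,6] N/NP  <  k=4
[6,7] NP/(S\PP)  lex  "map"
[7,8] S\PP  lex  "under"
[6,8] NP  >  k=7
[3,8] N  >  k=6
[0,8] S  >  k=3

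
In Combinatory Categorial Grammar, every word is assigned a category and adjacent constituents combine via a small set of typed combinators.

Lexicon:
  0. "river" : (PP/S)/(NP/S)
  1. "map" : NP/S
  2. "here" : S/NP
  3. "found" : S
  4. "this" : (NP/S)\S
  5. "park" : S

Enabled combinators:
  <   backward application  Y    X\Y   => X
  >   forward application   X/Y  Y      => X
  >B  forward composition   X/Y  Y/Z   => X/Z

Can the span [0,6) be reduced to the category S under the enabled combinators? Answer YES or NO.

NO

(PP/S)/(NP/S) NP/S S/NP S (NP/S)\S S
CKY chart[0,6] = {PP}; S ∉ chart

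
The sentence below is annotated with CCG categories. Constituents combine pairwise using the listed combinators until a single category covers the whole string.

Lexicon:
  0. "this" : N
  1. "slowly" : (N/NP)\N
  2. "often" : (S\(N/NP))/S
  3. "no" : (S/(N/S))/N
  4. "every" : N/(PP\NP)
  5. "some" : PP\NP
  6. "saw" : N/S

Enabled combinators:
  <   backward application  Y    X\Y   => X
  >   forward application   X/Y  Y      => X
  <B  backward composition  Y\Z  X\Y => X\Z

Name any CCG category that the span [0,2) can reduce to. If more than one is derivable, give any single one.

N/NP

[0,7] S   <
  [0,2] N/NP   <
    [0,1] "this" : N
    [1,2] "slowly" : (N/NP)\N
  [2,7] S\(N/NP)   >
    [2,3] "often" : (S\(N/NP))/S
    [3,7] S   >
      [3,6] S/(N/S)   >
        [3,4] "no" : (S/(N/S))/N
        [4,6] N   >
          [4,5] "every" : N/(PP\NP)
          [5,6] "some" : PP\NP
      [6,7] "saw" : N/S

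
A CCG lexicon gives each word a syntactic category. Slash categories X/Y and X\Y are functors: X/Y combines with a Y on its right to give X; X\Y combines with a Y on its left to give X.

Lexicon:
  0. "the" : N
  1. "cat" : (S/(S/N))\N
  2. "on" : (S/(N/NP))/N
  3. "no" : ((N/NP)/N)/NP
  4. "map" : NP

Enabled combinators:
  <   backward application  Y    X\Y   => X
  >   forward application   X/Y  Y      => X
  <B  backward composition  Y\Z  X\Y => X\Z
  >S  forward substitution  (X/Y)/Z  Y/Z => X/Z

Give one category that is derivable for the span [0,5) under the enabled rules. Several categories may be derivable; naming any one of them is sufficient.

[0,5] S   >
  [0,2] S/(S/N)   <
    [0,1] "the" : N
    [1,2] "cat" : (S/(S/N))\N
  [2,5] S/N   >S
    [2,3] "on" : (S/(N/NP))/N
    [3,5] (N/NP)/N   >
      [3,4] "no" : ((N/NP)/N)/NP
      [4,5] "map" : NP

S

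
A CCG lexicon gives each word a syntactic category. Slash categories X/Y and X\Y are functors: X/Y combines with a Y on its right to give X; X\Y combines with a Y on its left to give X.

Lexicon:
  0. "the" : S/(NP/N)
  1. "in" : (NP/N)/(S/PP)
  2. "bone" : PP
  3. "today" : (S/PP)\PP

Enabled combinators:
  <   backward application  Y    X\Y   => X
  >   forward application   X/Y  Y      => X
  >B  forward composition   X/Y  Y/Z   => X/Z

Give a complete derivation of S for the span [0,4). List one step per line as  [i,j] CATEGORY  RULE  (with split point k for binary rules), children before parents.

[0,4] S   >
  [0,1] "the" : S/(NP/N)
  [1,4] NP/N   >
    [1,2] "in" : (NP/N)/(S/PP)
    [2,4] S/PP   <
      [2,3] "bone" : PP
      [3,4] "today" : (S/PP)\PP

[0,1] S/(NP/N)  lex  "the"
[1,2] (NP/N)/(S/PP)  lex  "in"
[2,3] PP  lex  "bone"
[3,4] (S/PP)\PP  lex  "today"
[2,4] S/PP  <  k=3
[1,4] NP/N  >  k=2
[0,4] S  >  k=1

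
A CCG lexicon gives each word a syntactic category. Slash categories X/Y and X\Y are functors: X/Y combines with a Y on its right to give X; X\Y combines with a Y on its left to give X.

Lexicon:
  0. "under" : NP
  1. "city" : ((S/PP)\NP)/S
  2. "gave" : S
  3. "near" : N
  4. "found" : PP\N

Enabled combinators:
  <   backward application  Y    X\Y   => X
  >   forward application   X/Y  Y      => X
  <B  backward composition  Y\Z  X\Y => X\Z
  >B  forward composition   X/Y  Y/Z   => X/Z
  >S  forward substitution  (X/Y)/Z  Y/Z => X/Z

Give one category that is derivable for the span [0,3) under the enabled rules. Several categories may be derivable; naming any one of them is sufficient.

S/PP

[0,5] S   >
  [0,3] S/PP   <
    [0,1] "under" : NP
    [1,3] (S/PP)\NP   >
      [1,2] "city" : ((S/PP)\NP)/S
      [2,3] "gave" : S
  [3,5] PP   <
    [3,4] "near" : N
    [4,5] "found" : PP\N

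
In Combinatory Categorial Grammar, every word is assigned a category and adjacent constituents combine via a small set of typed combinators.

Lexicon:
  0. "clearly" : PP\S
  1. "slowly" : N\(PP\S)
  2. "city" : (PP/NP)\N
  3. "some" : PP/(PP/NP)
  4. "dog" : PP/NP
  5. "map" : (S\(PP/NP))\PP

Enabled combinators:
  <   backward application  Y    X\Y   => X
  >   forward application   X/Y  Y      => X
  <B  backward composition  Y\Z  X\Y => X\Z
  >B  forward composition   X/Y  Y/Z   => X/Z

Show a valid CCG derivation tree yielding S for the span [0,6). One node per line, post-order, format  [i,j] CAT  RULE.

[0,6] S   <
  [0,3] PP/NP   <
    [0,2] N   <
      [0,1] "clearly" : PP\S
      [1,2] "slowly" : N\(PP\S)
    [2,3] "city" : (PP/NP)\N
  [3,6] S\(PP/NP)   <
    [3,5] PP   >
      [3,4] "some" : PP/(PP/NP)
      [4,5] "dog" : PP/NP
    [5,6] "map" : (S\(PP/NP))\PP

[0,1] PP\S  lex  "clearly"
[1,2] N\(PP\S)  lex  "slowly"
[0,2] N  <  k=1
[2,3] (PP/NP)\N  lex  "city"
[0,3] PP/NP  <  k=2
[3,4] PP/(PP/NP)  lex  "some"
[4,5] PP/NP  lex  "dog"
[3,5] PP  >  k=4
[5,6] (S\(PP/NP))\PP  lex  "map"
[3,6] S\(PP/NP)  <  k=5
[0,6] S  <  k=3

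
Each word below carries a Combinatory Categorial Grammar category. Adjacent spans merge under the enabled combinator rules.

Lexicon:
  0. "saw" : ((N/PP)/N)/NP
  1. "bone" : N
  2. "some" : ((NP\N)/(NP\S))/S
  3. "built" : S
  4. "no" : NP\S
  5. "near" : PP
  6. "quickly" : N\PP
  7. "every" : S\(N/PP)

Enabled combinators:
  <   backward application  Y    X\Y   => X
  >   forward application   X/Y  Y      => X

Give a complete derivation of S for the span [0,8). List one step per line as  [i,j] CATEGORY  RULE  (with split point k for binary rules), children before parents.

[0,1] ((N/PP)/N)/NP  lex  "saw"
[1,2] N  lex  "bone"
[2,3] ((NP\N)/(NP\S))/S  lex  "some"
[3,4] S  lex  "built"
[2,4] (NP\N)/(NP\S)  >  k=3
[4,5] NP\S  lex  "no"
[2,5] NP\N  >  k=4
[1,5] NP  <  k=2
[0,5] (N/PP)/N  >  k=1
[5,6] PP  lex  "near"
[6,7] N\PP  lex  "quickly"
[5,7] N  <  k=6
[0,7] N/PP  >  k=5
[7,8] S\(N/PP)  lex  "every"
[0,8] S  <  k=7

[0,8] S   <
  [0,7] N/PP   >
    [0,5] (N/PP)/N   >
      [0,1] "saw" : ((N/PP)/N)/NP
      [1,5] NP   <
        [1,2] "bone" : N
        [2,5] NP\N   >
          [2,4] (NP\N)/(NP\S)   >
            [2,3] "some" : ((NP\N)/(NP\S))/S
            [3,4] "built" : S
          [4,5] "no" : NP\S
    [5,7] N   <
      [5,6] "near" : PP
      [6,7] "quickly" : N\PP
  [7,8] "every" : S\(N/PP)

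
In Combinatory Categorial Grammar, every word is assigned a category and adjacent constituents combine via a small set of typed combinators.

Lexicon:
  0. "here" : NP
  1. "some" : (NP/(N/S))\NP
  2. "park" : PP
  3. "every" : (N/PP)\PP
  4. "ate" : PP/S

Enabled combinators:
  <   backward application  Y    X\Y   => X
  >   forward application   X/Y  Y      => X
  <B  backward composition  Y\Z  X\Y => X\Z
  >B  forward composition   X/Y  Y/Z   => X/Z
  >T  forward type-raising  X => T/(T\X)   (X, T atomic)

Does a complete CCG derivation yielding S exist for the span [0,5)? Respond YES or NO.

NO

NP (NP/(N/S))\NP PP (N/PP)\PP PP/S
CKY chart[0,5] = {N/(N\NP), NP, NP/(NP\NP), PP/(PP\NP), S/(S\NP)}; S ∉ chart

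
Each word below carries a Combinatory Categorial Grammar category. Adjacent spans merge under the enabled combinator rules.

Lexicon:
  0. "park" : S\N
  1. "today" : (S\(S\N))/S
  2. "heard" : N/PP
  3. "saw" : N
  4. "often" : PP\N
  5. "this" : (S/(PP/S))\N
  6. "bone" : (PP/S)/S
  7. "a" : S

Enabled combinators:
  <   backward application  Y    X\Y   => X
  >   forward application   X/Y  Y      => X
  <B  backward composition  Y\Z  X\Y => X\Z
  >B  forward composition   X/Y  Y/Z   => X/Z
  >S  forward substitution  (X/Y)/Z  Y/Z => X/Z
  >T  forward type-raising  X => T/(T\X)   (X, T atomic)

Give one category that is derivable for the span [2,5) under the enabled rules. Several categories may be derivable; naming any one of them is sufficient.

N

[0,8] S   <
  [0,1] "park" : S\N
  [1,8] S\(S\N)   >
    [1,2] "today" : (S\(S\N))/S
    [2,8] S   >
      [2,6] S/(PP/S)   <
        [2,5] N   >
          [2,3] "heard" : N/PP
          [3,5] PP   <
            [3,4] "saw" : N
            [4,5] "often" : PP\N
        [5,6] "this" : (S/(PP/S))\N
      [6,8] PP/S   >
        [6,7] "bone" : (PP/S)/S
        [7,8] "a" : S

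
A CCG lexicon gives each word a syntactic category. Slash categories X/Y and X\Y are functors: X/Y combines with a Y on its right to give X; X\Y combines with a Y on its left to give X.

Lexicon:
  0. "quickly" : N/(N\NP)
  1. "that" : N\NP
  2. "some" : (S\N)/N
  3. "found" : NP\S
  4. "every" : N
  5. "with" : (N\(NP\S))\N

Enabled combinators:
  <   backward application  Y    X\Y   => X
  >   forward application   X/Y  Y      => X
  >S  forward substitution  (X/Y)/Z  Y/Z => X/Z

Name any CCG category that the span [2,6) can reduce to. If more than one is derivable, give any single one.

S\N

[0,6] S   <
  [0,2] N   >
    [0,1] "quickly" : N/(N\NP)
    [1,2] "that" : N\NP
  [2,6] S\N   >
    [2,3] "some" : (S\N)/N
    [3,6] N   <
      [3,4] "found" : NP\S
      [4,6] N\(NP\S)   <
        [4,5] "every" : N
        [5,6] "with" : (N\(NP\S))\N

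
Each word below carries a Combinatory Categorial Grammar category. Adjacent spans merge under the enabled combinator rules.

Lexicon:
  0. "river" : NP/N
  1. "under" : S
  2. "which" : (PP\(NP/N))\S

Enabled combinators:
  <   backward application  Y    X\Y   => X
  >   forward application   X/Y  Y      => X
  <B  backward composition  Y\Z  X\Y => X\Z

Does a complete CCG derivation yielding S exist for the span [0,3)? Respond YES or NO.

NO

NP/N S (PP\(NP/N))\S
CKY chart[0,3] = {PP}; S ∉ chart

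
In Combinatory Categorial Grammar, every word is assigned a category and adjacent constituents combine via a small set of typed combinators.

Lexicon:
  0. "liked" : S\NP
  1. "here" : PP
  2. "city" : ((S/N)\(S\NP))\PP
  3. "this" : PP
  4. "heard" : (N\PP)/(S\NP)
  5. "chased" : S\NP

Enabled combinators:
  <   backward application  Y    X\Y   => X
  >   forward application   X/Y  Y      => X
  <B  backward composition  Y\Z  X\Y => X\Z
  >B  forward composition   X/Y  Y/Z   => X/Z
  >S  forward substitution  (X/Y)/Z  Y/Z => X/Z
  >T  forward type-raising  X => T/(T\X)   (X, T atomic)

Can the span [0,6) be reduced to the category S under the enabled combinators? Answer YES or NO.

[0,6] S   >
  [0,3] S/N   <
    [0,1] "liked" : S\NP
    [1,3] (S/N)\(S\NP)   <
      [1,2] "here" : PP
      [2,3] "city" : ((S/N)\(S\NP))\PP
  [3,6] N   >
    [3,4] N/(N\PP)   >T
      [3,4] "this" : PP
    [4,6] N\PP   >
      [4,5] "heard" : (N\PP)/(S\NP)
      [5,6] "chased" : S\NP

YES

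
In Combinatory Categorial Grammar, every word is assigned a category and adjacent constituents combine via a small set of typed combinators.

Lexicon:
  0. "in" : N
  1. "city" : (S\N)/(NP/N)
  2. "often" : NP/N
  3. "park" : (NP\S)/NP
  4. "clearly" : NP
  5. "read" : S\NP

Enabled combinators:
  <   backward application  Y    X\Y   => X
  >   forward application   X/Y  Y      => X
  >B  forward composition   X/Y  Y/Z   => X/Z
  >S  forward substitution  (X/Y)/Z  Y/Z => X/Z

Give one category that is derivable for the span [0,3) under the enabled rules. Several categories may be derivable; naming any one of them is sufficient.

[0,6] S   <
  [0,5] NP   <
    [0,3] S   <
      [0,1] "in" : N
      [1,3] S\N   >
        [1,2] "city" : (S\N)/(NP/N)
        [2,3] "often" : NP/N
    [3,5] NP\S   >
      [3,4] "park" : (NP\S)/NP
      [4,5] "clearly" : NP
  [5,6] "read" : S\NP

S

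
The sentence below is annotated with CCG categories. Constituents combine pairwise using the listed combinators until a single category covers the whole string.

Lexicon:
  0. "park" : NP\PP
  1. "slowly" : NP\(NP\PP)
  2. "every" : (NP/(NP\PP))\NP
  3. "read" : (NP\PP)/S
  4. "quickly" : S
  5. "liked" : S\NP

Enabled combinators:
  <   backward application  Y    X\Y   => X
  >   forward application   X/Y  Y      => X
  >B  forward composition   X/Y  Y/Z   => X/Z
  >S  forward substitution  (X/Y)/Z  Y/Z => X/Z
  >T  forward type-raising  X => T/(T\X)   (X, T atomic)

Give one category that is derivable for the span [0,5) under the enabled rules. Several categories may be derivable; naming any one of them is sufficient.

NP

[0,6] S   <
  [0,5] NP   >
    [0,3] NP/(NP\PP)   <
      [0,2] NP   <
        [0,1] "park" : NP\PP
        [1,2] "slowly" : NP\(NP\PP)
      [2,3] "every" : (NP/(NP\PP))\NP
    [3,5] NP\PP   >
      [3,4] "read" : (NP\PP)/S
      [4,5] "quickly" : S
  [5,6] "liked" : S\NP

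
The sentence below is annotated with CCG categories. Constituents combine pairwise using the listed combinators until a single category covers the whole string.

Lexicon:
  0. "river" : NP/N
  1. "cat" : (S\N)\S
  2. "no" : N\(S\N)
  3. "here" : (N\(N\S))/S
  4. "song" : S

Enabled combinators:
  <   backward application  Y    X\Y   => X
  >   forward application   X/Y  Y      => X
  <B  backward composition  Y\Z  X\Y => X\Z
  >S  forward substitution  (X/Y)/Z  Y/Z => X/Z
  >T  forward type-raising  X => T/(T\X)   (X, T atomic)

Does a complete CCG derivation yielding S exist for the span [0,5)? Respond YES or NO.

NP/N (S\N)\S N\(S\N) (N\(N\S))/S S
CKY chart[0,5] = {N/(N\NP), NP, NP/(NP\NP), PP/(PP\NP), S/(S\NP)}; S ∉ chart

NO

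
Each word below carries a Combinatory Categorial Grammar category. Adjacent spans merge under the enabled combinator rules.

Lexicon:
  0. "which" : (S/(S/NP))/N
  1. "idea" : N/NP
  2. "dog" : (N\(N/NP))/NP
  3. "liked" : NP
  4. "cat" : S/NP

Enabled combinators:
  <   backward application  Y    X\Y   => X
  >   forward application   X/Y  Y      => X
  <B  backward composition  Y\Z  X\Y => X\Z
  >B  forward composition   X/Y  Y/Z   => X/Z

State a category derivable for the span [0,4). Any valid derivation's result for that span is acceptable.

[0,5] S   >
  [0,4] S/(S/NP)   >
    [0,1] "which" : (S/(S/NP))/N
    [1,4] N   <
      [1,2] "idea" : N/NP
      [2,4] N\(N/NP)   >
        [2,3] "dog" : (N\(N/NP))/NP
        [3,4] "liked" : NP
  [4,5] "cat" : S/NP

S/(S/NP)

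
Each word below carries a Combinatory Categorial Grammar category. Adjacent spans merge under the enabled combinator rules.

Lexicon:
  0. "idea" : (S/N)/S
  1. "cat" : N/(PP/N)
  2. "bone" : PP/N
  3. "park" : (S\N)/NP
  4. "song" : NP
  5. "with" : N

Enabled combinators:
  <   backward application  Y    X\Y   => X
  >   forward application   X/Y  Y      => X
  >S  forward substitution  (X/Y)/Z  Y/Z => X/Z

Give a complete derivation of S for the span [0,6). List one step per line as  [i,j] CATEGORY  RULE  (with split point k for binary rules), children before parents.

[0,6] S   >
  [0,5] S/N   >
    [0,1] "idea" : (S/N)/S
    [1,5] S   <
      [1,3] N   >
        [1,2] "cat" : N/(PP/N)
        [2,3] "bone" : PP/N
      [3,5] S\N   >
        [3,4] "park" : (S\N)/NP
        [4,5] "song" : NP
  [5,6] "with" : N

[0,1] (S/N)/S  lex  "idea"
[1,2] N/(PP/N)  lex  "cat"
[2,3] PP/N  lex  "bone"
[1,3] N  >  k=2
[3,4] (S\N)/NP  lex  "park"
[4,5] NP  lex  "song"
[3,5] S\N  >  k=4
[1,5] S  <  k=3
[0,5] S/N  >  k=1
[5,6] N  lex  "with"
[0,6] S  >  k=5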